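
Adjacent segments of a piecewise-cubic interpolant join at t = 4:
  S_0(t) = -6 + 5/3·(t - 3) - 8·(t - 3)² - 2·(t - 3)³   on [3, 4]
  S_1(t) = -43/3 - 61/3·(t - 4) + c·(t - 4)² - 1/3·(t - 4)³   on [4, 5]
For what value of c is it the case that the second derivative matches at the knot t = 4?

-14

S_0''(t) = -16 - 12·(t - 3), so S_0''(4) = -28. On the right, S_1''(4) = 2c, so c = -14.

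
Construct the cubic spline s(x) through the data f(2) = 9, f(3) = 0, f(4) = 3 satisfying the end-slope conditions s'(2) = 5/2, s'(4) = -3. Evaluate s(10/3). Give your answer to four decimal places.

With σ_i denoting the second derivative at x_i, h_i = 1, 1, and Δ_i = (y_(i+1) − y_i)/h_i = -9, 3:
  1·σ_0 + 4·σ_1 + 1·σ_2 = 6(Δ_1 - Δ_0) = 72
Clamped end conditions give two more equations: 2h_0·σ_0 + h_0·σ_1 = 6(Δ_0 - s'(2)) = -69 and h_1·σ_1 + 2h_1·σ_2 = 6(s'(4) - Δ_1) = -36.
Forward elimination and back-substitution give σ_0 = -221/4, σ_1 = 83/2, σ_2 = -155/4.
On [3, 4], s(x) = 0 - 35/8·(x - 3) + 83/4·(x - 3)² - 107/8·(x - 3)³.
With (x - 3) = 1/3: s(10/3) = 19/54.

0.3519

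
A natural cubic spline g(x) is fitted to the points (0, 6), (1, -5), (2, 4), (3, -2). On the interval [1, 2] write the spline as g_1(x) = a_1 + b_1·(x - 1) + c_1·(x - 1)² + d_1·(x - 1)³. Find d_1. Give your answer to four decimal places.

With M_i denoting the second derivative at x_i, h_i = 1, 1, 1, and Δ_i = (y_(i+1) − y_i)/h_i = -11, 9, -6:
  1·M_0 + 4·M_1 + 1·M_2 = 6(Δ_1 - Δ_0) = 120
  1·M_1 + 4·M_2 + 1·M_3 = 6(Δ_2 - Δ_1) = -90
Natural end conditions: M_0 = M_3 = 0.
Forward elimination and back-substitution give M_0 = 0, M_1 = 38, M_2 = -32, M_3 = 0.
On [1, 2], with g_1(x) = a_1 + b_1·(x - 1) + c_1·(x - 1)² + d_1·(x - 1)³: c_1 = M_1/2 = 19, d_1 = (M_2 - M_1)/(6h_1) = -35/3, b_1 = Δ_1 - h_1(2M_1 + M_2)/6 = 5/3.

-11.6667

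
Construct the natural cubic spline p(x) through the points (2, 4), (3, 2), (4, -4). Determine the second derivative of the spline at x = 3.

-6

Write M_i for p''(x_i). With h_i = 1, 1 and divided differences Δ_i = -2, -6, the continuity of p' gives the tridiagonal system
  1·M_0 + 4·M_1 + 1·M_2 = 6(Δ_1 - Δ_0) = -24
Natural end conditions: M_0 = M_2 = 0.
Solving the tridiagonal system: M_0 = 0, M_1 = -6, M_2 = 0.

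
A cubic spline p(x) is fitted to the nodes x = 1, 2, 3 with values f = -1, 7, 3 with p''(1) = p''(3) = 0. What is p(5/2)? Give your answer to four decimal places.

6.1250

Put M_i = p'' at the i-th knot. Here h = (1, 1) and Δ = (8, -4), so the interior equations h_(i-1)·M_(i-1) + 2(h_(i-1)+h_i)·M_i + h_i·M_(i+1) = 6(Δ_i − Δ_(i-1)) read
  1·M_0 + 4·M_1 + 1·M_2 = 6(Δ_1 - Δ_0) = -72
Natural end conditions: M_0 = M_2 = 0.
Solving the tridiagonal system: M_0 = 0, M_1 = -18, M_2 = 0.
On [2, 3], p(x) = 7 + 2·(x - 2) - 9·(x - 2)² + 3·(x - 2)³.
With (x - 2) = 1/2: p(5/2) = 49/8.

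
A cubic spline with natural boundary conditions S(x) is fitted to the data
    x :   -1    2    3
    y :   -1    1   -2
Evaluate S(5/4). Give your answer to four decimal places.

1.8535

Put σ_i = S'' at the i-th knot. Here h = (3, 1) and Δ = (2/3, -3), so the interior equations h_(i-1)·σ_(i-1) + 2(h_(i-1)+h_i)·σ_i + h_i·σ_(i+1) = 6(Δ_i − Δ_(i-1)) read
  3·σ_0 + 8·σ_1 + 1·σ_2 = 6(Δ_1 - Δ_0) = -22
Natural end conditions: σ_0 = σ_2 = 0.
Forward elimination and back-substitution give σ_0 = 0, σ_1 = -11/4, σ_2 = 0.
On [-1, 2], S(x) = -1 + 49/24·(x + 1) + 0·(x + 1)² - 11/72·(x + 1)³.
With (x + 1) = 9/4: S(5/4) = 949/512.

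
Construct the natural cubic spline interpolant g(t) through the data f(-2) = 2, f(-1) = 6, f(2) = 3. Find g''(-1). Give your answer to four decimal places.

-3.7500

With σ_i denoting the second derivative at x_i, h_i = 1, 3, and Δ_i = (y_(i+1) − y_i)/h_i = 4, -1:
  1·σ_0 + 8·σ_1 + 3·σ_2 = 6(Δ_1 - Δ_0) = -30
Natural end conditions: σ_0 = σ_2 = 0.
Solving the tridiagonal system: σ_0 = 0, σ_1 = -15/4, σ_2 = 0.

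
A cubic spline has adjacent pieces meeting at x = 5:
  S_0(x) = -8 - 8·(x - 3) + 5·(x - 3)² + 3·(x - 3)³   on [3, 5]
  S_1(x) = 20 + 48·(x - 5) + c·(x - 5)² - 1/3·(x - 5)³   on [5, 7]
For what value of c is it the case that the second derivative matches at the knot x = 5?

23

S_0''(x) = 10 + 18·(x - 3), so S_0''(5) = 46. On the right, S_1''(5) = 2c, so c = 23.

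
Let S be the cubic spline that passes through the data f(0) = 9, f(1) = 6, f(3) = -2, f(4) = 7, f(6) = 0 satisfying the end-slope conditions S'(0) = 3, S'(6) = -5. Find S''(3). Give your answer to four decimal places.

Write M_i for S''(x_i). With h_i = 1, 2, 1, 2 and divided differences Δ_i = -3, -4, 9, -7/2, the continuity of S' gives the tridiagonal system
  1·M_0 + 6·M_1 + 2·M_2 = 6(Δ_1 - Δ_0) = -6
  2·M_1 + 6·M_2 + 1·M_3 = 6(Δ_2 - Δ_1) = 78
  1·M_2 + 6·M_3 + 2·M_4 = 6(Δ_3 - Δ_2) = -75
Clamped end conditions give two more equations: 2h_0·M_0 + h_0·M_1 = 6(Δ_0 - S'(0)) = -36 and h_3·M_3 + 2h_3·M_4 = 6(S'(6) - Δ_3) = -9.
Hence M_0 = -1483/93, M_1 = -382/93, M_2 = 3217/186, M_3 = -1633/93, M_4 = 2429/372.

17.2957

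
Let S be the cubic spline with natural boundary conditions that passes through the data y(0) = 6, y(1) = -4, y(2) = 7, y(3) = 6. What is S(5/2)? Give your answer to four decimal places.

With σ_i denoting the second derivative at x_i, h_i = 1, 1, 1, and Δ_i = (y_(i+1) − y_i)/h_i = -10, 11, -1:
  1·σ_0 + 4·σ_1 + 1·σ_2 = 6(Δ_1 - Δ_0) = 126
  1·σ_1 + 4·σ_2 + 1·σ_3 = 6(Δ_2 - Δ_1) = -72
Natural end conditions: σ_0 = σ_3 = 0.
Solving the tridiagonal system: σ_0 = 0, σ_1 = 192/5, σ_2 = -138/5, σ_3 = 0.
On [2, 3], S(t) = 7 + 41/5·(t - 2) - 69/5·(t - 2)² + 23/5·(t - 2)³.
With (t - 2) = 1/2: S(5/2) = 329/40.

8.2250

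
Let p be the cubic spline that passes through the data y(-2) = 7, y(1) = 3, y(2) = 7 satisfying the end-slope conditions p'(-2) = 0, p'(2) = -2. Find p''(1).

9

Let m_i = p''(x_i). Step sizes h_i = 3, 1; slopes of the chords Δ_i = (y_(i+1) - y_i)/h_i = -4/3, 4.
  3·m_0 + 8·m_1 + 1·m_2 = 6(Δ_1 - Δ_0) = 32
Clamped end conditions give two more equations: 2h_0·m_0 + h_0·m_1 = 6(Δ_0 - p'(-2)) = -8 and h_1·m_1 + 2h_1·m_2 = 6(p'(2) - Δ_1) = -36.
Forward elimination and back-substitution give m_0 = -35/6, m_1 = 9, m_2 = -45/2.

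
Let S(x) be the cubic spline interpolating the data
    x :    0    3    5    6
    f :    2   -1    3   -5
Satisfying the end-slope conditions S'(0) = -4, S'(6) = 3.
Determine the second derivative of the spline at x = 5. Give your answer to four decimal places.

Put M_i = S'' at the i-th knot. Here h = (3, 2, 1) and Δ = (-1, 2, -8), so the interior equations h_(i-1)·M_(i-1) + 2(h_(i-1)+h_i)·M_i + h_i·M_(i+1) = 6(Δ_i − Δ_(i-1)) read
  3·M_0 + 10·M_1 + 2·M_2 = 6(Δ_1 - Δ_0) = 18
  2·M_1 + 6·M_2 + 1·M_3 = 6(Δ_2 - Δ_1) = -60
Clamped end conditions give two more equations: 2h_0·M_0 + h_0·M_1 = 6(Δ_0 - S'(0)) = 18 and h_2·M_2 + 2h_2·M_3 = 6(S'(6) - Δ_2) = 66.
Solving: M_0 = 14/57, M_1 = 314/57, M_2 = -1078/57, M_3 = 2420/57.

-18.9123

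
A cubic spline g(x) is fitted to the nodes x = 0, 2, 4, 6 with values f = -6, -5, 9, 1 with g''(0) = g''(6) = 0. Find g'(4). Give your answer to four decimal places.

Write σ_i for g''(x_i). With h_i = 2, 2, 2 and divided differences Δ_i = 1/2, 7, -4, the continuity of g' gives the tridiagonal system
  2·σ_0 + 8·σ_1 + 2·σ_2 = 6(Δ_1 - Δ_0) = 39
  2·σ_1 + 8·σ_2 + 2·σ_3 = 6(Δ_2 - Δ_1) = -66
Natural end conditions: σ_0 = σ_3 = 0.
Forward elimination and back-substitution give σ_0 = 0, σ_1 = 37/5, σ_2 = -101/10, σ_3 = 0.
On [4, 6], g'(x) = b_2 + 2c_2·(x - 4) + 3d_2·(x - 4)² with b_2 = Δ_2 - h_2(2σ_2 + σ_3)/6 = 41/15, c_2 = σ_2/2 = -101/20, d_2 = (σ_3 - σ_2)/(6h_2) = 101/120. So g'(4) = 41/15.

2.7333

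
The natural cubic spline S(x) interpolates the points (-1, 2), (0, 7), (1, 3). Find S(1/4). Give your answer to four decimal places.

Put M_i = S'' at the i-th knot. Here h = (1, 1) and Δ = (5, -4), so the interior equations h_(i-1)·M_(i-1) + 2(h_(i-1)+h_i)·M_i + h_i·M_(i+1) = 6(Δ_i − Δ_(i-1)) read
  1·M_0 + 4·M_1 + 1·M_2 = 6(Δ_1 - Δ_0) = -54
Natural end conditions: M_0 = M_2 = 0.
Solving: M_0 = 0, M_1 = -27/2, M_2 = 0.
On [0, 1], S(x) = 7 + 1/2·x - 27/4·x² + 9/4·x³.
With x = 1/4: S(1/4) = 1725/256.

6.7383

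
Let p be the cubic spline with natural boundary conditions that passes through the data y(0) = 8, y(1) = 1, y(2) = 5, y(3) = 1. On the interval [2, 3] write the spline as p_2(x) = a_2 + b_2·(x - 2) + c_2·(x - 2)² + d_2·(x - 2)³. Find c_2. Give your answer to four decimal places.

-8.6000

Let σ_i = p''(x_i). Step sizes h_i = 1, 1, 1; slopes of the chords Δ_i = (y_(i+1) - y_i)/h_i = -7, 4, -4.
  1·σ_0 + 4·σ_1 + 1·σ_2 = 6(Δ_1 - Δ_0) = 66
  1·σ_1 + 4·σ_2 + 1·σ_3 = 6(Δ_2 - Δ_1) = -48
Natural end conditions: σ_0 = σ_3 = 0.
Hence σ_0 = 0, σ_1 = 104/5, σ_2 = -86/5, σ_3 = 0.
On [2, 3], with p_2(x) = a_2 + b_2·(x - 2) + c_2·(x - 2)² + d_2·(x - 2)³: c_2 = σ_2/2 = -43/5, d_2 = (σ_3 - σ_2)/(6h_2) = 43/15, b_2 = Δ_2 - h_2(2σ_2 + σ_3)/6 = 26/15.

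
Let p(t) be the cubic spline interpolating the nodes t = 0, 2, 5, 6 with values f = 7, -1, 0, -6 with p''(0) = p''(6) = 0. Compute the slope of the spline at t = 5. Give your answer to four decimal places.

-3.8498

Put M_i = p'' at the i-th knot. Here h = (2, 3, 1) and Δ = (-4, 1/3, -6), so the interior equations h_(i-1)·M_(i-1) + 2(h_(i-1)+h_i)·M_i + h_i·M_(i+1) = 6(Δ_i − Δ_(i-1)) read
  2·M_0 + 10·M_1 + 3·M_2 = 6(Δ_1 - Δ_0) = 26
  3·M_1 + 8·M_2 + 1·M_3 = 6(Δ_2 - Δ_1) = -38
Natural end conditions: M_0 = M_3 = 0.
Hence M_0 = 0, M_1 = 322/71, M_2 = -458/71, M_3 = 0.
On [5, 6], p'(t) = b_2 + 2c_2·(t - 5) + 3d_2·(t - 5)² with b_2 = Δ_2 - h_2(2M_2 + M_3)/6 = -820/213, c_2 = M_2/2 = -229/71, d_2 = (M_3 - M_2)/(6h_2) = 229/213. So p'(5) = -820/213.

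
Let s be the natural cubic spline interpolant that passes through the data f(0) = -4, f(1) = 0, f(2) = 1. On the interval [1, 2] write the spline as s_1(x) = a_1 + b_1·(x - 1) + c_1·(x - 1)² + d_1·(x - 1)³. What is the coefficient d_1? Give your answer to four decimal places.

0.7500

Write σ_i for s''(x_i). With h_i = 1, 1 and divided differences Δ_i = 4, 1, the continuity of s' gives the tridiagonal system
  1·σ_0 + 4·σ_1 + 1·σ_2 = 6(Δ_1 - Δ_0) = -18
Natural end conditions: σ_0 = σ_2 = 0.
Hence σ_0 = 0, σ_1 = -9/2, σ_2 = 0.
On [1, 2], with s_1(x) = a_1 + b_1·(x - 1) + c_1·(x - 1)² + d_1·(x - 1)³: c_1 = σ_1/2 = -9/4, d_1 = (σ_2 - σ_1)/(6h_1) = 3/4, b_1 = Δ_1 - h_1(2σ_1 + σ_2)/6 = 5/2.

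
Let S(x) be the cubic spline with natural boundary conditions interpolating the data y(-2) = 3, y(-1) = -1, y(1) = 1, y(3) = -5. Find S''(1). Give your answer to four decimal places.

-4.6364

Put M_i = S'' at the i-th knot. Here h = (1, 2, 2) and Δ = (-4, 1, -3), so the interior equations h_(i-1)·M_(i-1) + 2(h_(i-1)+h_i)·M_i + h_i·M_(i+1) = 6(Δ_i − Δ_(i-1)) read
  1·M_0 + 6·M_1 + 2·M_2 = 6(Δ_1 - Δ_0) = 30
  2·M_1 + 8·M_2 + 2·M_3 = 6(Δ_2 - Δ_1) = -24
Natural end conditions: M_0 = M_3 = 0.
Hence M_0 = 0, M_1 = 72/11, M_2 = -51/11, M_3 = 0.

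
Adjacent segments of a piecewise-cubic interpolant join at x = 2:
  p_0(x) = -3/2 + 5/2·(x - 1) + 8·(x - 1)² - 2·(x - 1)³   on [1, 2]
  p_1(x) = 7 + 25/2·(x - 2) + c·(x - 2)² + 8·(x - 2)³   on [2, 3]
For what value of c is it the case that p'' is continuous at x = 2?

2

p_0''(x) = 16 - 12·(x - 1), so p_0''(2) = 4. On the right, p_1''(2) = 2c, so c = 2.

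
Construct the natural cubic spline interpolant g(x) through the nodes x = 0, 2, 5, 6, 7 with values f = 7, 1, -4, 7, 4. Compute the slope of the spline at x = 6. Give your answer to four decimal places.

5.1509

With m_i denoting the second derivative at x_i, h_i = 2, 3, 1, 1, and Δ_i = (y_(i+1) − y_i)/h_i = -3, -5/3, 11, -3:
  2·m_0 + 10·m_1 + 3·m_2 = 6(Δ_1 - Δ_0) = 8
  3·m_1 + 8·m_2 + 1·m_3 = 6(Δ_2 - Δ_1) = 76
  1·m_2 + 4·m_3 + 1·m_4 = 6(Δ_3 - Δ_2) = -84
Natural end conditions: m_0 = m_4 = 0.
Solving: m_0 = 0, m_1 = -458/137, m_2 = 1892/137, m_3 = -3350/137, m_4 = 0.
On [6, 7], g'(x) = b_3 + 2c_3·(x - 6) + 3d_3·(x - 6)² with b_3 = Δ_3 - h_3(2m_3 + m_4)/6 = 2117/411, c_3 = m_3/2 = -1675/137, d_3 = (m_4 - m_3)/(6h_3) = 1675/411. So g'(6) = 2117/411.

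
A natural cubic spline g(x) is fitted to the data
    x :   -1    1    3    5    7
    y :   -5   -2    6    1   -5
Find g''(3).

-6

With M_i denoting the second derivative at x_i, h_i = 2, 2, 2, 2, and Δ_i = (y_(i+1) − y_i)/h_i = 3/2, 4, -5/2, -3:
  2·M_0 + 8·M_1 + 2·M_2 = 6(Δ_1 - Δ_0) = 15
  2·M_1 + 8·M_2 + 2·M_3 = 6(Δ_2 - Δ_1) = -39
  2·M_2 + 8·M_3 + 2·M_4 = 6(Δ_3 - Δ_2) = -3
Natural end conditions: M_0 = M_4 = 0.
Forward elimination and back-substitution give M_0 = 0, M_1 = 27/8, M_2 = -6, M_3 = 9/8, M_4 = 0.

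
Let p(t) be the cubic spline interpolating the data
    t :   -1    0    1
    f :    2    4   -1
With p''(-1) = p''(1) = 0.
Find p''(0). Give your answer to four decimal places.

Put M_i = p'' at the i-th knot. Here h = (1, 1) and Δ = (2, -5), so the interior equations h_(i-1)·M_(i-1) + 2(h_(i-1)+h_i)·M_i + h_i·M_(i+1) = 6(Δ_i − Δ_(i-1)) read
  1·M_0 + 4·M_1 + 1·M_2 = 6(Δ_1 - Δ_0) = -42
Natural end conditions: M_0 = M_2 = 0.
Hence M_0 = 0, M_1 = -21/2, M_2 = 0.

-10.5000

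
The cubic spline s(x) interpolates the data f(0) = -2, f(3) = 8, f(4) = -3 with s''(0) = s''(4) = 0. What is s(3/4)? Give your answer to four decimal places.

With M_i denoting the second derivative at x_i, h_i = 3, 1, and Δ_i = (y_(i+1) − y_i)/h_i = 10/3, -11:
  3·M_0 + 8·M_1 + 1·M_2 = 6(Δ_1 - Δ_0) = -86
Natural end conditions: M_0 = M_2 = 0.
Solving the tridiagonal system: M_0 = 0, M_1 = -43/4, M_2 = 0.
On [0, 3], s(x) = -2 + 209/24·x + 0·x² - 43/72·x³.
With x = 3/4: s(3/4) = 2191/512.

4.2793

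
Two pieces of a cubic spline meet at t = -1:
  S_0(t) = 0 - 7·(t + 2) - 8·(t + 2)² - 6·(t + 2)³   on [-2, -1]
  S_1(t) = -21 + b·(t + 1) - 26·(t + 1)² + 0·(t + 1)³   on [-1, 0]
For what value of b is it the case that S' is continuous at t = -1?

-41

S_0'(t) = -7 - 16·(t + 2) - 18·(t + 2)², so S_0'(-1) = -41. On the right, S_1'(-1) = b, so b = -41.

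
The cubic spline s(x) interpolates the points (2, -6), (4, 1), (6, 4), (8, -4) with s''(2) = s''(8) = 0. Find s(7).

Put M_i = s'' at the i-th knot. Here h = (2, 2, 2) and Δ = (7/2, 3/2, -4), so the interior equations h_(i-1)·M_(i-1) + 2(h_(i-1)+h_i)·M_i + h_i·M_(i+1) = 6(Δ_i − Δ_(i-1)) read
  2·M_0 + 8·M_1 + 2·M_2 = 6(Δ_1 - Δ_0) = -12
  2·M_1 + 8·M_2 + 2·M_3 = 6(Δ_2 - Δ_1) = -33
Natural end conditions: M_0 = M_3 = 0.
Solving the tridiagonal system: M_0 = 0, M_1 = -1/2, M_2 = -4, M_3 = 0.
On [6, 8], s(x) = 4 - 4/3·(x - 6) - 2·(x - 6)² + 1/3·(x - 6)³.
With (x - 6) = 1: s(7) = 1.

1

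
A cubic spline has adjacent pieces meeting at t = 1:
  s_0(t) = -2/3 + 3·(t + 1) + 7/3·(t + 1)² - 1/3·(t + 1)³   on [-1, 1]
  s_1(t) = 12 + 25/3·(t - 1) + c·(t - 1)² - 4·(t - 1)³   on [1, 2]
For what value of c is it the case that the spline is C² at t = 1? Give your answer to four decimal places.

0.3333

s_0''(t) = 14/3 - 2·(t + 1), so s_0''(1) = 2/3. On the right, s_1''(1) = 2c, so c = 1/3.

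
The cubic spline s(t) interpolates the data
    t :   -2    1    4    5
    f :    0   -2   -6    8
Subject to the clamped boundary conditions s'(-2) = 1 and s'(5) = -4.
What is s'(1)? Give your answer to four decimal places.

Let M_i = s''(x_i). Step sizes h_i = 3, 3, 1; slopes of the chords Δ_i = (y_(i+1) - y_i)/h_i = -2/3, -4/3, 14.
  3·M_0 + 12·M_1 + 3·M_2 = 6(Δ_1 - Δ_0) = -4
  3·M_1 + 8·M_2 + 1·M_3 = 6(Δ_2 - Δ_1) = 92
Clamped end conditions give two more equations: 2h_0·M_0 + h_0·M_1 = 6(Δ_0 - s'(-2)) = -10 and h_2·M_2 + 2h_2·M_3 = 6(s'(5) - Δ_2) = -108.
Hence M_0 = 44/31, M_1 = -574/93, M_2 = 680/31, M_3 = -2014/31.
On [1, 4], s'(t) = b_1 + 2c_1·(t - 1) + 3d_1·(t - 1)² with b_1 = Δ_1 - h_1(2M_1 + M_2)/6 = -190/31, c_1 = M_1/2 = -287/93, d_1 = (M_2 - M_1)/(6h_1) = 1307/837. So s'(1) = -190/31.

-6.1290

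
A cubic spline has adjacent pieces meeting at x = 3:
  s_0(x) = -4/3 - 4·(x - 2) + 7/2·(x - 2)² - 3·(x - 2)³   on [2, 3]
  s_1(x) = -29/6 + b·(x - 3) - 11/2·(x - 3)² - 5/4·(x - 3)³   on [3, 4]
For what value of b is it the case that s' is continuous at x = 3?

s_0'(x) = -4 + 7·(x - 2) - 9·(x - 2)², so s_0'(3) = -6. On the right, s_1'(3) = b, so b = -6.

-6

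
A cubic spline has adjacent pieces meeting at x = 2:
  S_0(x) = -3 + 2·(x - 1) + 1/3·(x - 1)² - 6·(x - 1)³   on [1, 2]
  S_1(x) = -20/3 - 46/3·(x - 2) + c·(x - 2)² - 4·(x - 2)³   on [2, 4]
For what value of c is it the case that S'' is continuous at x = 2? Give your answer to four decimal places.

S_0''(x) = 2/3 - 36·(x - 1), so S_0''(2) = -106/3. On the right, S_1''(2) = 2c, so c = -53/3.

-17.6667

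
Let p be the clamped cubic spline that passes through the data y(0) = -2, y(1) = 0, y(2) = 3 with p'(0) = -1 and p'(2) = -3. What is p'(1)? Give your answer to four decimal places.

With M_i denoting the second derivative at x_i, h_i = 1, 1, and Δ_i = (y_(i+1) − y_i)/h_i = 2, 3:
  1·M_0 + 4·M_1 + 1·M_2 = 6(Δ_1 - Δ_0) = 6
Clamped end conditions give two more equations: 2h_0·M_0 + h_0·M_1 = 6(Δ_0 - p'(0)) = 18 and h_1·M_1 + 2h_1·M_2 = 6(p'(2) - Δ_1) = -36.
Solving: M_0 = 13/2, M_1 = 5, M_2 = -41/2.
On [1, 2], p'(x) = b_1 + 2c_1·(x - 1) + 3d_1·(x - 1)² with b_1 = Δ_1 - h_1(2M_1 + M_2)/6 = 19/4, c_1 = M_1/2 = 5/2, d_1 = (M_2 - M_1)/(6h_1) = -17/4. So p'(1) = 19/4.

4.7500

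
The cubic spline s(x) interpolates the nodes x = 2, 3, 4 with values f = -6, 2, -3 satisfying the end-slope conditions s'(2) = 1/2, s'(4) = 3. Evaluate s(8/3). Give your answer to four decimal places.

-0.2407

With σ_i denoting the second derivative at x_i, h_i = 1, 1, and Δ_i = (y_(i+1) − y_i)/h_i = 8, -5:
  1·σ_0 + 4·σ_1 + 1·σ_2 = 6(Δ_1 - Δ_0) = -78
Clamped end conditions give two more equations: 2h_0·σ_0 + h_0·σ_1 = 6(Δ_0 - s'(2)) = 45 and h_1·σ_1 + 2h_1·σ_2 = 6(s'(4) - Δ_1) = 48.
Forward elimination and back-substitution give σ_0 = 173/4, σ_1 = -83/2, σ_2 = 179/4.
On [2, 3], s(x) = -6 + 1/2·(x - 2) + 173/8·(x - 2)² - 113/8·(x - 2)³.
With (x - 2) = 2/3: s(8/3) = -13/54.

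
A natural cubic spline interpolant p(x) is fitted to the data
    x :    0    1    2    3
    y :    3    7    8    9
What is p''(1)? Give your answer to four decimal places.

Let M_i = p''(x_i). Step sizes h_i = 1, 1, 1; slopes of the chords Δ_i = (y_(i+1) - y_i)/h_i = 4, 1, 1.
  1·M_0 + 4·M_1 + 1·M_2 = 6(Δ_1 - Δ_0) = -18
  1·M_1 + 4·M_2 + 1·M_3 = 6(Δ_2 - Δ_1) = 0
Natural end conditions: M_0 = M_3 = 0.
Forward elimination and back-substitution give M_0 = 0, M_1 = -24/5, M_2 = 6/5, M_3 = 0.

-4.8000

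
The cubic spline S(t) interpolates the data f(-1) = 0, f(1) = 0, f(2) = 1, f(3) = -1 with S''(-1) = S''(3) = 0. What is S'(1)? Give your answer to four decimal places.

Put m_i = S'' at the i-th knot. Here h = (2, 1, 1) and Δ = (0, 1, -2), so the interior equations h_(i-1)·m_(i-1) + 2(h_(i-1)+h_i)·m_i + h_i·m_(i+1) = 6(Δ_i − Δ_(i-1)) read
  2·m_0 + 6·m_1 + 1·m_2 = 6(Δ_1 - Δ_0) = 6
  1·m_1 + 4·m_2 + 1·m_3 = 6(Δ_2 - Δ_1) = -18
Natural end conditions: m_0 = m_3 = 0.
Hence m_0 = 0, m_1 = 42/23, m_2 = -114/23, m_3 = 0.
On [1, 2], S'(t) = b_1 + 2c_1·(t - 1) + 3d_1·(t - 1)² with b_1 = Δ_1 - h_1(2m_1 + m_2)/6 = 28/23, c_1 = m_1/2 = 21/23, d_1 = (m_2 - m_1)/(6h_1) = -26/23. So S'(1) = 28/23.

1.2174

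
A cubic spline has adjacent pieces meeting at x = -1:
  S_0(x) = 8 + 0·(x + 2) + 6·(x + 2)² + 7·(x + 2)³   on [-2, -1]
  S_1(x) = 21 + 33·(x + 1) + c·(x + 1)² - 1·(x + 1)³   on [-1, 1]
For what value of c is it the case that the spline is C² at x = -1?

27

S_0''(x) = 12 + 42·(x + 2), so S_0''(-1) = 54. On the right, S_1''(-1) = 2c, so c = 27.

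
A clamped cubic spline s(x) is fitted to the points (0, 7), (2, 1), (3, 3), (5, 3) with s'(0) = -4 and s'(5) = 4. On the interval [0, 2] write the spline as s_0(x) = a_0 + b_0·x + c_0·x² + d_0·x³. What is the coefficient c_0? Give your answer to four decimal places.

-0.9063

Write m_i for s''(x_i). With h_i = 2, 1, 2 and divided differences Δ_i = -3, 2, 0, the continuity of s' gives the tridiagonal system
  2·m_0 + 6·m_1 + 1·m_2 = 6(Δ_1 - Δ_0) = 30
  1·m_1 + 6·m_2 + 2·m_3 = 6(Δ_2 - Δ_1) = -12
Clamped end conditions give two more equations: 2h_0·m_0 + h_0·m_1 = 6(Δ_0 - s'(0)) = 6 and h_2·m_2 + 2h_2·m_3 = 6(s'(5) - Δ_2) = 24.
Solving the tridiagonal system: m_0 = -29/16, m_1 = 53/8, m_2 = -49/8, m_3 = 145/16.
On [0, 2], with s_0(x) = a_0 + b_0·x + c_0·x² + d_0·x³: c_0 = m_0/2 = -29/32, d_0 = (m_1 - m_0)/(6h_0) = 45/64, b_0 = Δ_0 - h_0(2m_0 + m_1)/6 = -4.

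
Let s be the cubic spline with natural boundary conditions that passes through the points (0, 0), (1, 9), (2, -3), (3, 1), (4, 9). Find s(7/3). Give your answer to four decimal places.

-3.6772

Write m_i for s''(x_i). With h_i = 1, 1, 1, 1 and divided differences Δ_i = 9, -12, 4, 8, the continuity of s' gives the tridiagonal system
  1·m_0 + 4·m_1 + 1·m_2 = 6(Δ_1 - Δ_0) = -126
  1·m_1 + 4·m_2 + 1·m_3 = 6(Δ_2 - Δ_1) = 96
  1·m_2 + 4·m_3 + 1·m_4 = 6(Δ_3 - Δ_2) = 24
Natural end conditions: m_0 = m_4 = 0.
Solving the tridiagonal system: m_0 = 0, m_1 = -1125/28, m_2 = 243/7, m_3 = -75/28, m_4 = 0.
On [2, 3], s(t) = -3 - 57/8·(t - 2) + 243/14·(t - 2)² - 349/56·(t - 2)³.
With (t - 2) = 1/3: s(7/3) = -695/189.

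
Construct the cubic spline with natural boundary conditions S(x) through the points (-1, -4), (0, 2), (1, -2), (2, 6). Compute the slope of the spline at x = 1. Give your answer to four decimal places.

0.2667

With σ_i denoting the second derivative at x_i, h_i = 1, 1, 1, and Δ_i = (y_(i+1) − y_i)/h_i = 6, -4, 8:
  1·σ_0 + 4·σ_1 + 1·σ_2 = 6(Δ_1 - Δ_0) = -60
  1·σ_1 + 4·σ_2 + 1·σ_3 = 6(Δ_2 - Δ_1) = 72
Natural end conditions: σ_0 = σ_3 = 0.
Hence σ_0 = 0, σ_1 = -104/5, σ_2 = 116/5, σ_3 = 0.
On [1, 2], S'(x) = b_2 + 2c_2·(x - 1) + 3d_2·(x - 1)² with b_2 = Δ_2 - h_2(2σ_2 + σ_3)/6 = 4/15, c_2 = σ_2/2 = 58/5, d_2 = (σ_3 - σ_2)/(6h_2) = -58/15. So S'(1) = 4/15.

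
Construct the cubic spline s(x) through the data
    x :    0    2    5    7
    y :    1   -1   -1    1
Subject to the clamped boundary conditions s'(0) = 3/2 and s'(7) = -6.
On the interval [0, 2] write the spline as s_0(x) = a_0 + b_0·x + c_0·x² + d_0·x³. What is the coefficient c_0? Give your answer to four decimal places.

Let M_i = s''(x_i). Step sizes h_i = 2, 3, 2; slopes of the chords Δ_i = (y_(i+1) - y_i)/h_i = -1, 0, 1.
  2·M_0 + 10·M_1 + 3·M_2 = 6(Δ_1 - Δ_0) = 6
  3·M_1 + 10·M_2 + 2·M_3 = 6(Δ_2 - Δ_1) = 6
Clamped end conditions give two more equations: 2h_0·M_0 + h_0·M_1 = 6(Δ_0 - s'(0)) = -15 and h_2·M_2 + 2h_2·M_3 = 6(s'(7) - Δ_2) = -42.
Hence M_0 = -129/32, M_1 = 9/16, M_2 = 45/16, M_3 = -381/32.
On [0, 2], with s_0(x) = a_0 + b_0·x + c_0·x² + d_0·x³: c_0 = M_0/2 = -129/64, d_0 = (M_1 - M_0)/(6h_0) = 49/128, b_0 = Δ_0 - h_0(2M_0 + M_1)/6 = 3/2.

-2.0156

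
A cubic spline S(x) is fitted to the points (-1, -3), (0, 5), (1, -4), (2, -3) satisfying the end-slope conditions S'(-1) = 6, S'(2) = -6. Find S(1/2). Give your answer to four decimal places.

Put M_i = S'' at the i-th knot. Here h = (1, 1, 1) and Δ = (8, -9, 1), so the interior equations h_(i-1)·M_(i-1) + 2(h_(i-1)+h_i)·M_i + h_i·M_(i+1) = 6(Δ_i − Δ_(i-1)) read
  1·M_0 + 4·M_1 + 1·M_2 = 6(Δ_1 - Δ_0) = -102
  1·M_1 + 4·M_2 + 1·M_3 = 6(Δ_2 - Δ_1) = 60
Clamped end conditions give two more equations: 2h_0·M_0 + h_0·M_1 = 6(Δ_0 - S'(-1)) = 12 and h_2·M_2 + 2h_2·M_3 = 6(S'(2) - Δ_2) = -42.
Solving: M_0 = 132/5, M_1 = -204/5, M_2 = 174/5, M_3 = -192/5.
On [0, 1], S(x) = 5 - 6/5·x - 102/5·x² + 63/5·x³.
With x = 1/2: S(1/2) = 7/8.

0.8750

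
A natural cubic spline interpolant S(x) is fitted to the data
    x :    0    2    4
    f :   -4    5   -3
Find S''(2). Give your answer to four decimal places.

Put M_i = S'' at the i-th knot. Here h = (2, 2) and Δ = (9/2, -4), so the interior equations h_(i-1)·M_(i-1) + 2(h_(i-1)+h_i)·M_i + h_i·M_(i+1) = 6(Δ_i − Δ_(i-1)) read
  2·M_0 + 8·M_1 + 2·M_2 = 6(Δ_1 - Δ_0) = -51
Natural end conditions: M_0 = M_2 = 0.
Forward elimination and back-substitution give M_0 = 0, M_1 = -51/8, M_2 = 0.

-6.3750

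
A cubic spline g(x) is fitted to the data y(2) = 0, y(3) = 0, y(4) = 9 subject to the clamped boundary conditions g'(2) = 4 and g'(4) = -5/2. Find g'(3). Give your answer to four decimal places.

6.3750

Put σ_i = g'' at the i-th knot. Here h = (1, 1) and Δ = (0, 9), so the interior equations h_(i-1)·σ_(i-1) + 2(h_(i-1)+h_i)·σ_i + h_i·σ_(i+1) = 6(Δ_i − Δ_(i-1)) read
  1·σ_0 + 4·σ_1 + 1·σ_2 = 6(Δ_1 - Δ_0) = 54
Clamped end conditions give two more equations: 2h_0·σ_0 + h_0·σ_1 = 6(Δ_0 - g'(2)) = -24 and h_1·σ_1 + 2h_1·σ_2 = 6(g'(4) - Δ_1) = -69.
Forward elimination and back-substitution give σ_0 = -115/4, σ_1 = 67/2, σ_2 = -205/4.
On [3, 4], g'(x) = b_1 + 2c_1·(x - 3) + 3d_1·(x - 3)² with b_1 = Δ_1 - h_1(2σ_1 + σ_2)/6 = 51/8, c_1 = σ_1/2 = 67/4, d_1 = (σ_2 - σ_1)/(6h_1) = -113/8. So g'(3) = 51/8.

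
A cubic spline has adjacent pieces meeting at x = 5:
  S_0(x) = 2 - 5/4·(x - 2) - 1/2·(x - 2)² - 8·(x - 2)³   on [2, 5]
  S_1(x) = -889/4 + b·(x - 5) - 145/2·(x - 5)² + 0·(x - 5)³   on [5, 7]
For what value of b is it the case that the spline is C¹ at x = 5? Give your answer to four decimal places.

-220.2500

S_0'(x) = -5/4 - 1·(x - 2) - 24·(x - 2)², so S_0'(5) = -881/4. On the right, S_1'(5) = b, so b = -881/4.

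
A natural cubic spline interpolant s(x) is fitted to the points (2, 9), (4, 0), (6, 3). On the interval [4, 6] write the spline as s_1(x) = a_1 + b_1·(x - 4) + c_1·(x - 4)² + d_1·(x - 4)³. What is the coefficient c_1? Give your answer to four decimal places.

2.2500

With σ_i denoting the second derivative at x_i, h_i = 2, 2, and Δ_i = (y_(i+1) − y_i)/h_i = -9/2, 3/2:
  2·σ_0 + 8·σ_1 + 2·σ_2 = 6(Δ_1 - Δ_0) = 36
Natural end conditions: σ_0 = σ_2 = 0.
Solving the tridiagonal system: σ_0 = 0, σ_1 = 9/2, σ_2 = 0.
On [4, 6], with s_1(x) = a_1 + b_1·(x - 4) + c_1·(x - 4)² + d_1·(x - 4)³: c_1 = σ_1/2 = 9/4, d_1 = (σ_2 - σ_1)/(6h_1) = -3/8, b_1 = Δ_1 - h_1(2σ_1 + σ_2)/6 = -3/2.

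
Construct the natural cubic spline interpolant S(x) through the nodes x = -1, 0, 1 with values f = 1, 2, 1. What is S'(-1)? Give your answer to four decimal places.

1.5000

Let m_i = S''(x_i). Step sizes h_i = 1, 1; slopes of the chords Δ_i = (y_(i+1) - y_i)/h_i = 1, -1.
  1·m_0 + 4·m_1 + 1·m_2 = 6(Δ_1 - Δ_0) = -12
Natural end conditions: m_0 = m_2 = 0.
Solving the tridiagonal system: m_0 = 0, m_1 = -3, m_2 = 0.
On [-1, 0], S'(x) = b_0 + 2c_0·(x + 1) + 3d_0·(x + 1)² with b_0 = Δ_0 - h_0(2m_0 + m_1)/6 = 3/2, c_0 = m_0/2 = 0, d_0 = (m_1 - m_0)/(6h_0) = -1/2. So S'(-1) = 3/2.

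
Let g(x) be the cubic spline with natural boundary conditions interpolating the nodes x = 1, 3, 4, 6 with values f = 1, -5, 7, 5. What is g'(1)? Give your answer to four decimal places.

Write M_i for g''(x_i). With h_i = 2, 1, 2 and divided differences Δ_i = -3, 12, -1, the continuity of g' gives the tridiagonal system
  2·M_0 + 6·M_1 + 1·M_2 = 6(Δ_1 - Δ_0) = 90
  1·M_1 + 6·M_2 + 2·M_3 = 6(Δ_2 - Δ_1) = -78
Natural end conditions: M_0 = M_3 = 0.
Hence M_0 = 0, M_1 = 618/35, M_2 = -558/35, M_3 = 0.
On [1, 3], g'(x) = b_0 + 2c_0·(x - 1) + 3d_0·(x - 1)² with b_0 = Δ_0 - h_0(2M_0 + M_1)/6 = -311/35, c_0 = M_0/2 = 0, d_0 = (M_1 - M_0)/(6h_0) = 103/70. So g'(1) = -311/35.

-8.8857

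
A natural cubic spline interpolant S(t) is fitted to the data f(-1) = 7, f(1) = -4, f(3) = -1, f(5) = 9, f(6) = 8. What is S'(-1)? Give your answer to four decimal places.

Put m_i = S'' at the i-th knot. Here h = (2, 2, 2, 1) and Δ = (-11/2, 3/2, 5, -1), so the interior equations h_(i-1)·m_(i-1) + 2(h_(i-1)+h_i)·m_i + h_i·m_(i+1) = 6(Δ_i − Δ_(i-1)) read
  2·m_0 + 8·m_1 + 2·m_2 = 6(Δ_1 - Δ_0) = 42
  2·m_1 + 8·m_2 + 2·m_3 = 6(Δ_2 - Δ_1) = 21
  2·m_2 + 6·m_3 + 1·m_4 = 6(Δ_3 - Δ_2) = -36
Natural end conditions: m_0 = m_4 = 0.
Solving: m_0 = 0, m_1 = 363/82, m_2 = 135/41, m_3 = -291/41, m_4 = 0.
On [-1, 1], S'(t) = b_0 + 2c_0·(t + 1) + 3d_0·(t + 1)² with b_0 = Δ_0 - h_0(2m_0 + m_1)/6 = -286/41, c_0 = m_0/2 = 0, d_0 = (m_1 - m_0)/(6h_0) = 121/328. So S'(-1) = -286/41.

-6.9756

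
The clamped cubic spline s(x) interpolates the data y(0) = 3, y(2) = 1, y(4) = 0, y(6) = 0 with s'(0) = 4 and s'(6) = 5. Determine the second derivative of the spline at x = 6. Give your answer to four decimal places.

8.8333

Let m_i = s''(x_i). Step sizes h_i = 2, 2, 2; slopes of the chords Δ_i = (y_(i+1) - y_i)/h_i = -1, -1/2, 0.
  2·m_0 + 8·m_1 + 2·m_2 = 6(Δ_1 - Δ_0) = 3
  2·m_1 + 8·m_2 + 2·m_3 = 6(Δ_2 - Δ_1) = 3
Clamped end conditions give two more equations: 2h_0·m_0 + h_0·m_1 = 6(Δ_0 - s'(0)) = -30 and h_2·m_2 + 2h_2·m_3 = 6(s'(6) - Δ_2) = 30.
Hence m_0 = -55/6, m_1 = 10/3, m_2 = -8/3, m_3 = 53/6.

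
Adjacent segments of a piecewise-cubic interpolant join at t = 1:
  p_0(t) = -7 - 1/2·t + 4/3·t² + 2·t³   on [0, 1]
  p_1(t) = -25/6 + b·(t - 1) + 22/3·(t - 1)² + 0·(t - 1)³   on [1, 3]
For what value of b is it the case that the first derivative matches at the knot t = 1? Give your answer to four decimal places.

p_0'(t) = -1/2 + 8/3·t + 6·t², so p_0'(1) = 49/6. On the right, p_1'(1) = b, so b = 49/6.

8.1667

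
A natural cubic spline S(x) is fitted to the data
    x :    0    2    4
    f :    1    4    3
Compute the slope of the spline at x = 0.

2

Put σ_i = S'' at the i-th knot. Here h = (2, 2) and Δ = (3/2, -1/2), so the interior equations h_(i-1)·σ_(i-1) + 2(h_(i-1)+h_i)·σ_i + h_i·σ_(i+1) = 6(Δ_i − Δ_(i-1)) read
  2·σ_0 + 8·σ_1 + 2·σ_2 = 6(Δ_1 - Δ_0) = -12
Natural end conditions: σ_0 = σ_2 = 0.
Forward elimination and back-substitution give σ_0 = 0, σ_1 = -3/2, σ_2 = 0.
On [0, 2], S'(x) = b_0 + 2c_0·x + 3d_0·x² with b_0 = Δ_0 - h_0(2σ_0 + σ_1)/6 = 2, c_0 = σ_0/2 = 0, d_0 = (σ_1 - σ_0)/(6h_0) = -1/8. So S'(0) = 2.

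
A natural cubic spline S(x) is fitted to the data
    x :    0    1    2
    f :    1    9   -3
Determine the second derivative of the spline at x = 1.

-30

Write m_i for S''(x_i). With h_i = 1, 1 and divided differences Δ_i = 8, -12, the continuity of S' gives the tridiagonal system
  1·m_0 + 4·m_1 + 1·m_2 = 6(Δ_1 - Δ_0) = -120
Natural end conditions: m_0 = m_2 = 0.
Forward elimination and back-substitution give m_0 = 0, m_1 = -30, m_2 = 0.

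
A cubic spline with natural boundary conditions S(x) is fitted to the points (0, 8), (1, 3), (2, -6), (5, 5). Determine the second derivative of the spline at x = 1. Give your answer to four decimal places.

-8.6452

Let σ_i = S''(x_i). Step sizes h_i = 1, 1, 3; slopes of the chords Δ_i = (y_(i+1) - y_i)/h_i = -5, -9, 11/3.
  1·σ_0 + 4·σ_1 + 1·σ_2 = 6(Δ_1 - Δ_0) = -24
  1·σ_1 + 8·σ_2 + 3·σ_3 = 6(Δ_2 - Δ_1) = 76
Natural end conditions: σ_0 = σ_3 = 0.
Solving the tridiagonal system: σ_0 = 0, σ_1 = -268/31, σ_2 = 328/31, σ_3 = 0.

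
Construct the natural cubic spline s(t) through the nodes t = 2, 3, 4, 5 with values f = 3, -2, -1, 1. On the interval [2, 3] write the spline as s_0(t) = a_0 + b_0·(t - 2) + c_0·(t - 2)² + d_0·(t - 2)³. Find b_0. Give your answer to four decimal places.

-6.5333

Let M_i = s''(x_i). Step sizes h_i = 1, 1, 1; slopes of the chords Δ_i = (y_(i+1) - y_i)/h_i = -5, 1, 2.
  1·M_0 + 4·M_1 + 1·M_2 = 6(Δ_1 - Δ_0) = 36
  1·M_1 + 4·M_2 + 1·M_3 = 6(Δ_2 - Δ_1) = 6
Natural end conditions: M_0 = M_3 = 0.
Forward elimination and back-substitution give M_0 = 0, M_1 = 46/5, M_2 = -4/5, M_3 = 0.
On [2, 3], with s_0(t) = a_0 + b_0·(t - 2) + c_0·(t - 2)² + d_0·(t - 2)³: c_0 = M_0/2 = 0, d_0 = (M_1 - M_0)/(6h_0) = 23/15, b_0 = Δ_0 - h_0(2M_0 + M_1)/6 = -98/15.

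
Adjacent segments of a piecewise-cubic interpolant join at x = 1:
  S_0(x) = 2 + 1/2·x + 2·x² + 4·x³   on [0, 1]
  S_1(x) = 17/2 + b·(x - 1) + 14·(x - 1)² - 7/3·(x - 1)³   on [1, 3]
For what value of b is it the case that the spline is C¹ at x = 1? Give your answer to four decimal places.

S_0'(x) = 1/2 + 4·x + 12·x², so S_0'(1) = 33/2. On the right, S_1'(1) = b, so b = 33/2.

16.5000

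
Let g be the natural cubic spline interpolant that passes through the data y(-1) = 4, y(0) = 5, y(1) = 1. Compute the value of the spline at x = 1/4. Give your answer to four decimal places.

4.4102

Put M_i = g'' at the i-th knot. Here h = (1, 1) and Δ = (1, -4), so the interior equations h_(i-1)·M_(i-1) + 2(h_(i-1)+h_i)·M_i + h_i·M_(i+1) = 6(Δ_i − Δ_(i-1)) read
  1·M_0 + 4·M_1 + 1·M_2 = 6(Δ_1 - Δ_0) = -30
Natural end conditions: M_0 = M_2 = 0.
Solving the tridiagonal system: M_0 = 0, M_1 = -15/2, M_2 = 0.
On [0, 1], g(x) = 5 - 3/2·x - 15/4·x² + 5/4·x³.
With x = 1/4: g(1/4) = 1129/256.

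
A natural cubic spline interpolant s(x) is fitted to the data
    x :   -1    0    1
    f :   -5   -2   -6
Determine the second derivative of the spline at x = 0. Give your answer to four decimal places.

-10.5000

Let M_i = s''(x_i). Step sizes h_i = 1, 1; slopes of the chords Δ_i = (y_(i+1) - y_i)/h_i = 3, -4.
  1·M_0 + 4·M_1 + 1·M_2 = 6(Δ_1 - Δ_0) = -42
Natural end conditions: M_0 = M_2 = 0.
Hence M_0 = 0, M_1 = -21/2, M_2 = 0.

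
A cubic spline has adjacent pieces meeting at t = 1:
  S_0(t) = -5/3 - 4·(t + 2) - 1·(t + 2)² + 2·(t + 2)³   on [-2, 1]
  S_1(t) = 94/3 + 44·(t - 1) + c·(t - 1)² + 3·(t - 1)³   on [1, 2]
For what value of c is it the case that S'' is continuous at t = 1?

S_0''(t) = -2 + 12·(t + 2), so S_0''(1) = 34. On the right, S_1''(1) = 2c, so c = 17.

17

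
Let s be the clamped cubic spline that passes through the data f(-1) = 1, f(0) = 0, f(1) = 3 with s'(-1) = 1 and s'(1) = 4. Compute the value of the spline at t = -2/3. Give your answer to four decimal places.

0.8704

Put M_i = s'' at the i-th knot. Here h = (1, 1) and Δ = (-1, 3), so the interior equations h_(i-1)·M_(i-1) + 2(h_(i-1)+h_i)·M_i + h_i·M_(i+1) = 6(Δ_i − Δ_(i-1)) read
  1·M_0 + 4·M_1 + 1·M_2 = 6(Δ_1 - Δ_0) = 24
Clamped end conditions give two more equations: 2h_0·M_0 + h_0·M_1 = 6(Δ_0 - s'(-1)) = -12 and h_1·M_1 + 2h_1·M_2 = 6(s'(1) - Δ_1) = 6.
Solving the tridiagonal system: M_0 = -21/2, M_1 = 9, M_2 = -3/2.
On [-1, 0], s(t) = 1 + 1·(t + 1) - 21/4·(t + 1)² + 13/4·(t + 1)³.
With (t + 1) = 1/3: s(-2/3) = 47/54.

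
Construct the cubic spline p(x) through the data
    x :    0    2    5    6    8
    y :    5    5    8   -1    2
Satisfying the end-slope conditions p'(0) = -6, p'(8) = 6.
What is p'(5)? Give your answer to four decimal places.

-7.7426

Put M_i = p'' at the i-th knot. Here h = (2, 3, 1, 2) and Δ = (0, 1, -9, 3/2), so the interior equations h_(i-1)·M_(i-1) + 2(h_(i-1)+h_i)·M_i + h_i·M_(i+1) = 6(Δ_i − Δ_(i-1)) read
  2·M_0 + 10·M_1 + 3·M_2 = 6(Δ_1 - Δ_0) = 6
  3·M_1 + 8·M_2 + 1·M_3 = 6(Δ_2 - Δ_1) = -60
  1·M_2 + 6·M_3 + 2·M_4 = 6(Δ_3 - Δ_2) = 63
Clamped end conditions give two more equations: 2h_0·M_0 + h_0·M_1 = 6(Δ_0 - p'(0)) = 36 and h_3·M_3 + 2h_3·M_4 = 6(p'(8) - Δ_3) = 27.
Forward elimination and back-substitution give M_0 = 1095/136, M_1 = 129/68, M_2 = -659/68, M_3 = 805/68, M_4 = 113/136.
On [5, 6], p'(x) = b_2 + 2c_2·(x - 5) + 3d_2·(x - 5)² with b_2 = Δ_2 - h_2(2M_2 + M_3)/6 = -1053/136, c_2 = M_2/2 = -659/136, d_2 = (M_3 - M_2)/(6h_2) = 61/17. So p'(5) = -1053/136.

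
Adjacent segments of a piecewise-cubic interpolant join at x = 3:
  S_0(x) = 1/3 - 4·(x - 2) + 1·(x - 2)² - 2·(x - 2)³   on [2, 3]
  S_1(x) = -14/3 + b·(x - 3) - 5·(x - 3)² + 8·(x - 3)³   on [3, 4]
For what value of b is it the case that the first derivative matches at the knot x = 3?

S_0'(x) = -4 + 2·(x - 2) - 6·(x - 2)², so S_0'(3) = -8. On the right, S_1'(3) = b, so b = -8.

-8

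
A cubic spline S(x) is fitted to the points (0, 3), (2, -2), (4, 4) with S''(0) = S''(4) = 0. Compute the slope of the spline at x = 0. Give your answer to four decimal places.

-3.8750

Let σ_i = S''(x_i). Step sizes h_i = 2, 2; slopes of the chords Δ_i = (y_(i+1) - y_i)/h_i = -5/2, 3.
  2·σ_0 + 8·σ_1 + 2·σ_2 = 6(Δ_1 - Δ_0) = 33
Natural end conditions: σ_0 = σ_2 = 0.
Solving the tridiagonal system: σ_0 = 0, σ_1 = 33/8, σ_2 = 0.
On [0, 2], S'(x) = b_0 + 2c_0·x + 3d_0·x² with b_0 = Δ_0 - h_0(2σ_0 + σ_1)/6 = -31/8, c_0 = σ_0/2 = 0, d_0 = (σ_1 - σ_0)/(6h_0) = 11/32. So S'(0) = -31/8.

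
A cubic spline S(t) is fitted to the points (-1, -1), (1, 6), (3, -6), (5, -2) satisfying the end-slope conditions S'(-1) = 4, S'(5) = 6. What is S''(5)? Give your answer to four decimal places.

With m_i denoting the second derivative at x_i, h_i = 2, 2, 2, and Δ_i = (y_(i+1) − y_i)/h_i = 7/2, -6, 2:
  2·m_0 + 8·m_1 + 2·m_2 = 6(Δ_1 - Δ_0) = -57
  2·m_1 + 8·m_2 + 2·m_3 = 6(Δ_2 - Δ_1) = 48
Clamped end conditions give two more equations: 2h_0·m_0 + h_0·m_1 = 6(Δ_0 - S'(-1)) = -3 and h_2·m_2 + 2h_2·m_3 = 6(S'(5) - Δ_2) = 24.
Solving: m_0 = 131/30, m_1 = -307/30, m_2 = 121/15, m_3 = 59/30.

1.9667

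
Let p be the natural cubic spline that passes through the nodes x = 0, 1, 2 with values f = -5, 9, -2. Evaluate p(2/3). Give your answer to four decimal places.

Let m_i = p''(x_i). Step sizes h_i = 1, 1; slopes of the chords Δ_i = (y_(i+1) - y_i)/h_i = 14, -11.
  1·m_0 + 4·m_1 + 1·m_2 = 6(Δ_1 - Δ_0) = -150
Natural end conditions: m_0 = m_2 = 0.
Forward elimination and back-substitution give m_0 = 0, m_1 = -75/2, m_2 = 0.
On [0, 1], p(x) = -5 + 81/4·x + 0·x² - 25/4·x³.
With x = 2/3: p(2/3) = 359/54.

6.6481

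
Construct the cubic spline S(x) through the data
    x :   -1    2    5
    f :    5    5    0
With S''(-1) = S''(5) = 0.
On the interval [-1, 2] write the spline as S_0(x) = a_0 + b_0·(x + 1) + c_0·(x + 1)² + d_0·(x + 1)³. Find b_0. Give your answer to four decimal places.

Write m_i for S''(x_i). With h_i = 3, 3 and divided differences Δ_i = 0, -5/3, the continuity of S' gives the tridiagonal system
  3·m_0 + 12·m_1 + 3·m_2 = 6(Δ_1 - Δ_0) = -10
Natural end conditions: m_0 = m_2 = 0.
Forward elimination and back-substitution give m_0 = 0, m_1 = -5/6, m_2 = 0.
On [-1, 2], with S_0(x) = a_0 + b_0·(x + 1) + c_0·(x + 1)² + d_0·(x + 1)³: c_0 = m_0/2 = 0, d_0 = (m_1 - m_0)/(6h_0) = -5/108, b_0 = Δ_0 - h_0(2m_0 + m_1)/6 = 5/12.

0.4167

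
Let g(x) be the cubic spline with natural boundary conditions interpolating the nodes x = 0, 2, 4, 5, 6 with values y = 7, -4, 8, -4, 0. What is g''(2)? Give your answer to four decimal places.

Let M_i = g''(x_i). Step sizes h_i = 2, 2, 1, 1; slopes of the chords Δ_i = (y_(i+1) - y_i)/h_i = -11/2, 6, -12, 4.
  2·M_0 + 8·M_1 + 2·M_2 = 6(Δ_1 - Δ_0) = 69
  2·M_1 + 6·M_2 + 1·M_3 = 6(Δ_2 - Δ_1) = -108
  1·M_2 + 4·M_3 + 1·M_4 = 6(Δ_3 - Δ_2) = 96
Natural end conditions: M_0 = M_4 = 0.
Hence M_0 = 0, M_1 = 881/56, M_2 = -199/7, M_3 = 871/28, M_4 = 0.

15.7321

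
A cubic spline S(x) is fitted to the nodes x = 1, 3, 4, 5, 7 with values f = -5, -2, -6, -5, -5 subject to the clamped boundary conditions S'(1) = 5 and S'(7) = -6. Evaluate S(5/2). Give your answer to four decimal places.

With M_i denoting the second derivative at x_i, h_i = 2, 1, 1, 2, and Δ_i = (y_(i+1) − y_i)/h_i = 3/2, -4, 1, 0:
  2·M_0 + 6·M_1 + 1·M_2 = 6(Δ_1 - Δ_0) = -33
  1·M_1 + 4·M_2 + 1·M_3 = 6(Δ_2 - Δ_1) = 30
  1·M_2 + 6·M_3 + 2·M_4 = 6(Δ_3 - Δ_2) = -6
Clamped end conditions give two more equations: 2h_0·M_0 + h_0·M_1 = 6(Δ_0 - S'(1)) = -21 and h_3·M_3 + 2h_3·M_4 = 6(S'(7) - Δ_3) = -36.
Solving: M_0 = -253/120, M_1 = -377/60, M_2 = 107/12, M_3 = 37/60, M_4 = -1117/120.
On [1, 3], S(x) = -5 + 5·(x - 1) - 253/240·(x - 1)² - 167/480·(x - 1)³.
With (x - 1) = 3/2: S(5/2) = -1339/1280.

-1.0461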